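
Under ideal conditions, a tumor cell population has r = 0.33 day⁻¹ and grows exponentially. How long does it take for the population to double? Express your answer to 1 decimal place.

2.1 days

Doubling time t_d = ln(2)/r = 0.6931/0.33 = 2.1004.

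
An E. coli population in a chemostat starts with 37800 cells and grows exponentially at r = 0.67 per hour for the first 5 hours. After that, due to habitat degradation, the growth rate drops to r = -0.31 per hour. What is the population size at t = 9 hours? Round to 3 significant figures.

312000 cells

Phase 1: N(5) = 37800·e^(0.67×5) = 37800·e^3.35 = 1.077403×10^6.
Phase 2 runs for 9 − 5 = 4 hours at r = -0.31.
N(9) = 1.077403×10^6·e^(-0.31×4) = 1.077403×10^6·e^-1.24 = 311784.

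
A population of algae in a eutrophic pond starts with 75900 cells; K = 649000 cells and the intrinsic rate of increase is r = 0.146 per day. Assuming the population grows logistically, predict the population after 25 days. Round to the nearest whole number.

A = (K − N₀)/N₀ = (649000 − 75900)/75900 = 7.5507.
N(t) = K/(1 + A·e^(−rt)) = 649000/(1 + 7.5507×e^(−0.146×25)).
e^(−3.65) = 0.025991; denominator = 1 + 7.5507×0.025991 = 1.1963.
N = 649000/1.1963 = 542528.

542528 cells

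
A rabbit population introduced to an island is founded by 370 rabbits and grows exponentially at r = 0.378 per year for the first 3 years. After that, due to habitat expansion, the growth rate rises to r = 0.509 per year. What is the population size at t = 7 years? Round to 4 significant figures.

8809 rabbits

Phase 1: N(3) = 370·e^(0.378×3) = 370·e^1.134 = 1149.98.
Phase 2 runs for 7 − 3 = 4 years at r = 0.509.
N(7) = 1149.98·e^(0.509×4) = 1149.98·e^2.036 = 8808.77.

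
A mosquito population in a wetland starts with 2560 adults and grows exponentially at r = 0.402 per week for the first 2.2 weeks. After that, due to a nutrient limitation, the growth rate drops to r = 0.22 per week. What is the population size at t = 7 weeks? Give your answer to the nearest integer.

17822 adults

Phase 1: N(2.2) = 2560·e^(0.402×2.2) = 2560·e^0.8844 = 6199.12.
Phase 2 runs for 7 − 2.2 = 4.8 weeks at r = 0.22.
N(7) = 6199.12·e^(0.22×4.8) = 6199.12·e^1.056 = 17821.5.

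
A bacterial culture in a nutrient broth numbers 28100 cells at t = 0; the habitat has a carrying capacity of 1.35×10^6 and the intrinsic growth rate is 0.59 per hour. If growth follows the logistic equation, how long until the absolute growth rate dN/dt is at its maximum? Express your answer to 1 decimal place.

Logistic growth is fastest at N = K/2 = 675000.
A = (K − N₀)/N₀ = 47.043. Set K/(1 + A·e^(−rt)) = K/2 → A·e^(−rt) = 1.
e^(−0.59t) = 1/47.043 = 0.0212573, so t = ln(47.043)/0.59 = 3.8511/0.59 = 6.5272.

6.5 hours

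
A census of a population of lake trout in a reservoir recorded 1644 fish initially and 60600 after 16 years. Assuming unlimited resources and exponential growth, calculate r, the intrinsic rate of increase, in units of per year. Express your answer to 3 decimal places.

0.225 per year

From N(t) = N₀·e^(rt): e^(r·16) = 60600/1644 = 36.861.
r·16 = ln(36.861) = 3.6072, so r = 3.6072/16 = 0.22545.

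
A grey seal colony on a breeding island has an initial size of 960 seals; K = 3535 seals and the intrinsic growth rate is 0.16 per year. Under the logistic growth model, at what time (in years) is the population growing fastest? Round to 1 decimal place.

Logistic growth is fastest at N = K/2 = 1767.5.
A = (K − N₀)/N₀ = 2.6823. Set K/(1 + A·e^(−rt)) = K/2 → A·e^(−rt) = 1.
e^(−0.16t) = 1/2.6823 = 0.372816, so t = ln(2.6823)/0.16 = 0.98667/0.16 = 6.1667.

6.2 years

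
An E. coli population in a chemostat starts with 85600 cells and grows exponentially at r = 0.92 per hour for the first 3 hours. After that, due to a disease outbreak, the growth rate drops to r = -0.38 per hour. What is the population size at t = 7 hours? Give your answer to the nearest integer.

Phase 1: N(3) = 85600·e^(0.92×3) = 85600·e^2.76 = 1.352467×10^6.
Phase 2 runs for 7 − 3 = 4 hours at r = -0.38.
N(7) = 1.352467×10^6·e^(-0.38×4) = 1.352467×10^6·e^-1.52 = 295801.

295801 cells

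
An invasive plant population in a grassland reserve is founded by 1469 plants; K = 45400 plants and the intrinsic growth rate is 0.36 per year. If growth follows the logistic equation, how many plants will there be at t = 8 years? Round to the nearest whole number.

A = (K − N₀)/N₀ = (45400 − 1469)/1469 = 29.905.
N(t) = K/(1 + A·e^(−rt)) = 45400/(1 + 29.905×e^(−0.36×8)).
e^(−2.88) = 0.056135; denominator = 1 + 29.905×0.056135 = 2.6787.
N = 45400/2.6787 = 16948.3.

16948 plants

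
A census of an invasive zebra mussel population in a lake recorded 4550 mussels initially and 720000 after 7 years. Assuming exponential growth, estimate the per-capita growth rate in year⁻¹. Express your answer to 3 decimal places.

0.723 per year

From N(t) = N₀·e^(rt): e^(r·7) = 720000/4550 = 158.24.
r·7 = ln(158.24) = 5.0641, so r = 5.0641/7 = 0.72345.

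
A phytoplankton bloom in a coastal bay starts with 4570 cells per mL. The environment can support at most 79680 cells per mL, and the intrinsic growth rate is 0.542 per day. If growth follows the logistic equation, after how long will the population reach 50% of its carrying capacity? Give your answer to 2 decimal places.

A = (K − N₀)/N₀ = (79680 − 4570)/4570 = 16.435.
Solve 79680/(1 + 16.435·e^(−0.542t)) = 39840: 1 + 16.435·e^(−0.542t) = 2, so e^(−0.542t) = 0.0608441.
−0.542·t = ln(0.0608441) = -2.7994, so t = 2.7994/0.542 = 5.165.

5.17 days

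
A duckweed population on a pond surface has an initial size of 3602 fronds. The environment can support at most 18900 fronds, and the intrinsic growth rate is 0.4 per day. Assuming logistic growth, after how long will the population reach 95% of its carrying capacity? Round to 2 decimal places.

A = (K − N₀)/N₀ = (18900 − 3602)/3602 = 4.2471.
Solve 18900/(1 + 4.2471·e^(−0.4t)) = 17955: 1 + 4.2471·e^(−0.4t) = 1.0526, so e^(−0.4t) = 0.0123924.
−0.4·t = ln(0.0123924) = -4.3907, so t = 4.3907/0.4 = 10.977.

10.98 days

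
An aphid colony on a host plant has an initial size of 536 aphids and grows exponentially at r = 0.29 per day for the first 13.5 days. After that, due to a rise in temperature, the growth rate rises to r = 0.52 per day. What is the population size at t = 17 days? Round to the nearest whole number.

Phase 1: N(13.5) = 536·e^(0.29×13.5) = 536·e^3.915 = 26879.9.
Phase 2 runs for 17 − 13.5 = 3.5 days at r = 0.52.
N(17) = 26879.9·e^(0.52×3.5) = 26879.9·e^1.82 = 165899.

165899 aphids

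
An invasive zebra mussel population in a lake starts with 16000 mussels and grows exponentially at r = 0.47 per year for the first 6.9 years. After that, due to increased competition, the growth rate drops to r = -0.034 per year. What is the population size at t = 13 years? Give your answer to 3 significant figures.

333000 mussels

Phase 1: N(6.9) = 16000·e^(0.47×6.9) = 16000·e^3.243 = 409767.
Phase 2 runs for 13 − 6.9 = 6.1 years at r = -0.034.
N(13) = 409767·e^(-0.034×6.1) = 409767·e^-0.2074 = 333015.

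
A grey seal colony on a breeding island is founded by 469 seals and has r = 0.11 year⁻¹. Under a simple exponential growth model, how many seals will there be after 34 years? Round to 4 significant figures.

19740 seals

N(t) = N₀·e^(rt) = 469 × e^(0.11×34) = 469 × e^3.74.
e^3.74 ≈ 42.098, so N ≈ 469 × 42.098 = 19744.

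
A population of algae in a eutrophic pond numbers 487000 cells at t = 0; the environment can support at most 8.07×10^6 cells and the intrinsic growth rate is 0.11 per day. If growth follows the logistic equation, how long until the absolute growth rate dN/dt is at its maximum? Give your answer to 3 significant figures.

Logistic growth is fastest at N = K/2 = 4.035×10^6.
A = (K − N₀)/N₀ = 15.571. Set K/(1 + A·e^(−rt)) = K/2 → A·e^(−rt) = 1.
e^(−0.11t) = 1/15.571 = 0.0642226, so t = ln(15.571)/0.11 = 2.7454/0.11 = 24.958.

25.0 days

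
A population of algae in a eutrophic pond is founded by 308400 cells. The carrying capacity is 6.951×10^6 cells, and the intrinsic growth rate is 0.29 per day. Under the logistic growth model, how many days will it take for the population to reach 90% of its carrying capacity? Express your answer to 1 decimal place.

A = (K − N₀)/N₀ = (6.951×10^6 − 308400)/308400 = 21.539.
Solve 6.951×10^6/(1 + 21.539·e^(−0.29t)) = 6.2559×10^6: 1 + 21.539·e^(−0.29t) = 1.1111, so e^(−0.29t) = 0.00515862.
−0.29·t = ln(0.00515862) = -5.2671, so t = 5.2671/0.29 = 18.162.

18.2 days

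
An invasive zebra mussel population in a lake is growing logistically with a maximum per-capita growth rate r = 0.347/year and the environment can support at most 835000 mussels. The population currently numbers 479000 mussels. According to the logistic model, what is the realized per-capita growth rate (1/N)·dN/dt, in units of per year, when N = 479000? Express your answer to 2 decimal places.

0.15 per year

(1/N)·dN/dt = r(1 − N/K) = 0.347 × (1 − 479000/835000).
= 0.347 × 0.42635 = 0.14794.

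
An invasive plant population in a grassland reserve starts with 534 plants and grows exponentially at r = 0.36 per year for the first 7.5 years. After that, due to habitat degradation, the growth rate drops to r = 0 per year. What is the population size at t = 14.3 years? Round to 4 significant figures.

Phase 1: N(7.5) = 534·e^(0.36×7.5) = 534·e^2.7 = 7945.78.
Phase 2 runs for 14.3 − 7.5 = 6.8 years at r = 0.
N(14.3) = 7945.78·e^(0×6.8) = 7945.78·e^-0 = 7945.78.

7946 plants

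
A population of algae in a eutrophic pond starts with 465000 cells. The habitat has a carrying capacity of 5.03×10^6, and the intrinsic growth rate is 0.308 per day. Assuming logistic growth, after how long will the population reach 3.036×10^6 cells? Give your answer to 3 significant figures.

8.78 days

A = (K − N₀)/N₀ = (5.03×10^6 − 465000)/465000 = 9.8172.
Solve 5.03×10^6/(1 + 9.8172·e^(−0.308t)) = 3.036×10^6: 1 + 9.8172·e^(−0.308t) = 1.6568, so e^(−0.308t) = 0.0669015.
−0.308·t = ln(0.0669015) = -2.7045, so t = 2.7045/0.308 = 8.781.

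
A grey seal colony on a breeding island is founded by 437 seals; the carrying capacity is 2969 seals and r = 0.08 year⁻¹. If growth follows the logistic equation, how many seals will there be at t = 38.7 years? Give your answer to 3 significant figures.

2350 seals

A = (K − N₀)/N₀ = (2969 − 437)/437 = 5.7941.
N(t) = K/(1 + A·e^(−rt)) = 2969/(1 + 5.7941×e^(−0.08×38.7)).
e^(−3.096) = 0.04523; denominator = 1 + 5.7941×0.04523 = 1.2621.
N = 2969/1.2621 = 2352.5.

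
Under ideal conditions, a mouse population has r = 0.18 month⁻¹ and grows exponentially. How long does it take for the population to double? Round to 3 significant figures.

3.85 months

Doubling time t_d = ln(2)/r = 0.6931/0.18 = 3.8508.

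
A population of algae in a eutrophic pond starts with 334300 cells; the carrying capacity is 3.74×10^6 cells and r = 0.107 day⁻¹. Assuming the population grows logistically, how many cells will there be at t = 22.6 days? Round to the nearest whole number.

1960655 cells

A = (K − N₀)/N₀ = (3.74×10^6 − 334300)/334300 = 10.188.
N(t) = K/(1 + A·e^(−rt)) = 3.74×10^6/(1 + 10.188×e^(−0.107×22.6)).
e^(−2.418) = 0.089082; denominator = 1 + 10.188×0.089082 = 1.9075.
N = 3.74×10^6/1.9075 = 1.960655×10^6.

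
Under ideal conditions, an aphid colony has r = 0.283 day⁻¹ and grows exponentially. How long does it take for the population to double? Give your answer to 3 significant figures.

2.45 days

Doubling time t_d = ln(2)/r = 0.6931/0.283 = 2.4493.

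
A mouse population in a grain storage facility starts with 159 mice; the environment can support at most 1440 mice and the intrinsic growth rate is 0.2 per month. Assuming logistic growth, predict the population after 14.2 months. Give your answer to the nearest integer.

A = (K − N₀)/N₀ = (1440 − 159)/159 = 8.0566.
N(t) = K/(1 + A·e^(−rt)) = 1440/(1 + 8.0566×e^(−0.2×14.2)).
e^(−2.84) = 0.058426; denominator = 1 + 8.0566×0.058426 = 1.4707.
N = 1440/1.4707 = 979.117.

979 mice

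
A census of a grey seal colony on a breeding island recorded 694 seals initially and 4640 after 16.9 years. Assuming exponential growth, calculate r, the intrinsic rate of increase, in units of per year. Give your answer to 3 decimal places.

From N(t) = N₀·e^(rt): e^(r·16.9) = 4640/694 = 6.6859.
r·16.9 = ln(6.6859) = 1.9, so r = 1.9/16.9 = 0.11243.

0.112 per year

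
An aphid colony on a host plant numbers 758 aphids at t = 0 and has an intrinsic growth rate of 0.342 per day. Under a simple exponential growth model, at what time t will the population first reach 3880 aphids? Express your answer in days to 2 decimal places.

Set N₀·e^(rt) = 3880: e^(0.342·t) = 3880/758 = 5.1187.
0.342·t = ln(5.1187) = 1.6329, so t = 1.6329/0.342 = 4.7746.

4.77 days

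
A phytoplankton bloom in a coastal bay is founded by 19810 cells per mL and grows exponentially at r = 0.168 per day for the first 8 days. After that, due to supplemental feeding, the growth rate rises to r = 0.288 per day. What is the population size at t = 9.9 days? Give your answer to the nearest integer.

131287 cells per mL

Phase 1: N(8) = 19810·e^(0.168×8) = 19810·e^1.344 = 75958.5.
Phase 2 runs for 9.9 − 8 = 1.9 days at r = 0.288.
N(9.9) = 75958.5·e^(0.288×1.9) = 75958.5·e^0.5472 = 131287.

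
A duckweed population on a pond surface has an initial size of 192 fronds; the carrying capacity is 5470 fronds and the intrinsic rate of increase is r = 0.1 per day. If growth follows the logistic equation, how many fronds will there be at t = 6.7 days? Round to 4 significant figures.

363.1 fronds

A = (K − N₀)/N₀ = (5470 − 192)/192 = 27.49.
N(t) = K/(1 + A·e^(−rt)) = 5470/(1 + 27.49×e^(−0.1×6.7)).
e^(−0.67) = 0.51171; denominator = 1 + 27.49×0.51171 = 15.067.
N = 5470/15.067 = 363.053.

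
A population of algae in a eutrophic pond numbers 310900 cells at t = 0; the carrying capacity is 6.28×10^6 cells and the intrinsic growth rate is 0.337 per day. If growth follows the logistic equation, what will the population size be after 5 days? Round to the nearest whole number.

1377064 cells

A = (K − N₀)/N₀ = (6.28×10^6 − 310900)/310900 = 19.199.
N(t) = K/(1 + A·e^(−rt)) = 6.28×10^6/(1 + 19.199×e^(−0.337×5)).
e^(−1.685) = 0.18544; denominator = 1 + 19.199×0.18544 = 4.5604.
N = 6.28×10^6/4.5604 = 1.377064×10^6.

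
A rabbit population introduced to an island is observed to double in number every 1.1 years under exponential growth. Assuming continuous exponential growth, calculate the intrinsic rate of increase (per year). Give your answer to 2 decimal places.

0.63 per year

r = ln(2)/t_d = 0.6931/1.1 = 0.63013.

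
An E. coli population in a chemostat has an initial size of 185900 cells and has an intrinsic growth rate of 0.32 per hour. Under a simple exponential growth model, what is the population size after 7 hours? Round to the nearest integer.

1746220 cells

N(t) = N₀·e^(rt) = 185900 × e^(0.32×7) = 185900 × e^2.24.
e^2.24 ≈ 9.3933, so N ≈ 185900 × 9.3933 = 1.74622×10^6.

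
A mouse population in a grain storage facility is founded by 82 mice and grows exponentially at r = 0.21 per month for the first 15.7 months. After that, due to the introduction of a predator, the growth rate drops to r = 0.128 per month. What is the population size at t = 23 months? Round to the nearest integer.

Phase 1: N(15.7) = 82·e^(0.21×15.7) = 82·e^3.297 = 2216.58.
Phase 2 runs for 23 − 15.7 = 7.3 months at r = 0.128.
N(23) = 2216.58·e^(0.128×7.3) = 2216.58·e^0.9344 = 5642.71.

5643 mice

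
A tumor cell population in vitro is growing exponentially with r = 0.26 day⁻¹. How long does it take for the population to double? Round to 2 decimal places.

Doubling time t_d = ln(2)/r = 0.6931/0.26 = 2.666.

2.67 days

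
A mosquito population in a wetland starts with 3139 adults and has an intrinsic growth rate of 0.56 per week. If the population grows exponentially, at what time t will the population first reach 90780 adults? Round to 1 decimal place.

Set N₀·e^(rt) = 90780: e^(0.56·t) = 90780/3139 = 28.92.
0.56·t = ln(28.92) = 3.3645, so t = 3.3645/0.56 = 6.0081.

6.0 weeks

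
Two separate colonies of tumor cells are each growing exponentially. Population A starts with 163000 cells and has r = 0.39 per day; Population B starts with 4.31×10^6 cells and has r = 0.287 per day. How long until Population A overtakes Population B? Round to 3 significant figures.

Set 163000·e^(0.39t) = 4.31×10^6·e^(0.287t).
e^((0.39 − 0.287)t) = 4.31×10^6/163000 → e^(0.103·t) = 26.442.
0.103·t = ln(26.442) = 3.2749, so t = 3.2749/0.103 = 31.796.

31.8 days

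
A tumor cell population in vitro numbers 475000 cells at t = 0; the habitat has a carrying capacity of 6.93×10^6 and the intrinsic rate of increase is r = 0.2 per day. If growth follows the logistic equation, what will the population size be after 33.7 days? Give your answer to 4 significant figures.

6820000 cells

A = (K − N₀)/N₀ = (6.93×10^6 − 475000)/475000 = 13.589.
N(t) = K/(1 + A·e^(−rt)) = 6.93×10^6/(1 + 13.589×e^(−0.2×33.7)).
e^(−6.74) = 0.0011826; denominator = 1 + 13.589×0.0011826 = 1.0161.
N = 6.93×10^6/1.0161 = 6.820386×10^6.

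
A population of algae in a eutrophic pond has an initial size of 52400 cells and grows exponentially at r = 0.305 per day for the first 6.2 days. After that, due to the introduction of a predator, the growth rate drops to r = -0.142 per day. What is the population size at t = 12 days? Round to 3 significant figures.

Phase 1: N(6.2) = 52400·e^(0.305×6.2) = 52400·e^1.891 = 347202.
Phase 2 runs for 12 − 6.2 = 5.8 days at r = -0.142.
N(12) = 347202·e^(-0.142×5.8) = 347202·e^-0.8236 = 152369.

152000 cells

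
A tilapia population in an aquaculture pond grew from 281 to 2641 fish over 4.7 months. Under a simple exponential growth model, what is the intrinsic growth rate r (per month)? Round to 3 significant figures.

0.477 per month

From N(t) = N₀·e^(rt): e^(r·4.7) = 2641/281 = 9.3986.
r·4.7 = ln(9.3986) = 2.2406, so r = 2.2406/4.7 = 0.47671.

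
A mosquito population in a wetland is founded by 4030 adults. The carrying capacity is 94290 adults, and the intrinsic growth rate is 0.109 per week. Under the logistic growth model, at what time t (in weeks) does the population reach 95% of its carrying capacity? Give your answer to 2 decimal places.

55.54 weeks

A = (K − N₀)/N₀ = (94290 − 4030)/4030 = 22.397.
Solve 94290/(1 + 22.397·e^(−0.109t)) = 89575.5: 1 + 22.397·e^(−0.109t) = 1.0526, so e^(−0.109t) = 0.00234994.
−0.109·t = ln(0.00234994) = -6.0534, so t = 6.0534/0.109 = 55.535.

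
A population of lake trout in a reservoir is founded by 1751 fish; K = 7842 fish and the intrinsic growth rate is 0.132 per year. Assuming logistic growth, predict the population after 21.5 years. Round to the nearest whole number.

A = (K − N₀)/N₀ = (7842 − 1751)/1751 = 3.4786.
N(t) = K/(1 + A·e^(−rt)) = 7842/(1 + 3.4786×e^(−0.132×21.5)).
e^(−2.838) = 0.058543; denominator = 1 + 3.4786×0.058543 = 1.2036.
N = 7842/1.2036 = 6515.21.

6515 fish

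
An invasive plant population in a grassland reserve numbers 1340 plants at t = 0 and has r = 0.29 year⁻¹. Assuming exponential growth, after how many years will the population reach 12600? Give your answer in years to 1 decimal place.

7.7 years

Set N₀·e^(rt) = 12600: e^(0.29·t) = 12600/1340 = 9.403.
0.29·t = ln(9.403) = 2.241, so t = 2.241/0.29 = 7.7277.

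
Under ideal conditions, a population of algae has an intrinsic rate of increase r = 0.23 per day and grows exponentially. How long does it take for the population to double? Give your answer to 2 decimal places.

Doubling time t_d = ln(2)/r = 0.6931/0.23 = 3.0137.

3.01 days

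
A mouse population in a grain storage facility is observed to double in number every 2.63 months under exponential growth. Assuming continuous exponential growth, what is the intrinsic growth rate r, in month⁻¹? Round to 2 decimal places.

r = ln(2)/t_d = 0.6931/2.63 = 0.26355.

0.26 per month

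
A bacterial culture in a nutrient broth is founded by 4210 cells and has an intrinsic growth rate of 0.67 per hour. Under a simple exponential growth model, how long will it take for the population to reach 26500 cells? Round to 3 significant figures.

Set N₀·e^(rt) = 26500: e^(0.67·t) = 26500/4210 = 6.2945.
0.67·t = ln(6.2945) = 1.8397, so t = 1.8397/0.67 = 2.7458.

2.75 hours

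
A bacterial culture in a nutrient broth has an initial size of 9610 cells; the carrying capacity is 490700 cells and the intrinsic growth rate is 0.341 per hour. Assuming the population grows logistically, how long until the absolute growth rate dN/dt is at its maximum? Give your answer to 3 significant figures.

Logistic growth is fastest at N = K/2 = 245350.
A = (K − N₀)/N₀ = 50.061. Set K/(1 + A·e^(−rt)) = K/2 → A·e^(−rt) = 1.
e^(−0.341t) = 1/50.061 = 0.0199755, so t = ln(50.061)/0.341 = 3.9133/0.341 = 11.476.

11.5 hours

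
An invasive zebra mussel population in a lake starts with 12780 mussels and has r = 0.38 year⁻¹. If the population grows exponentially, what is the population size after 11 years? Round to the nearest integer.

N(t) = N₀·e^(rt) = 12780 × e^(0.38×11) = 12780 × e^4.18.
e^4.18 ≈ 65.366, so N ≈ 12780 × 65.366 = 835376.

835376 mussels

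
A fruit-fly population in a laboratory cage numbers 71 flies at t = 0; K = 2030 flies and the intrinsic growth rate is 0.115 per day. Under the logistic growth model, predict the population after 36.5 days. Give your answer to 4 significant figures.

A = (K − N₀)/N₀ = (2030 − 71)/71 = 27.592.
N(t) = K/(1 + A·e^(−rt)) = 2030/(1 + 27.592×e^(−0.115×36.5)).
e^(−4.197) = 0.015033; denominator = 1 + 27.592×0.015033 = 1.4148.
N = 2030/1.4148 = 1434.85.

1435 flies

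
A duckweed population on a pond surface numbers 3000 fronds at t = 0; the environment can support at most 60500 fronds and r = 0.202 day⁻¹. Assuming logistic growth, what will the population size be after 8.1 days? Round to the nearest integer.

12785 fronds

A = (K − N₀)/N₀ = (60500 − 3000)/3000 = 19.167.
N(t) = K/(1 + A·e^(−rt)) = 60500/(1 + 19.167×e^(−0.202×8.1)).
e^(−1.636) = 0.19472; denominator = 1 + 19.167×0.19472 = 4.7321.
N = 60500/4.7321 = 12785.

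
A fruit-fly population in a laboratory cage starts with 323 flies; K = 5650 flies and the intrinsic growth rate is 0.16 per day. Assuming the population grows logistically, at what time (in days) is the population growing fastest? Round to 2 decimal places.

17.52 days

Logistic growth is fastest at N = K/2 = 2825.
A = (K − N₀)/N₀ = 16.492. Set K/(1 + A·e^(−rt)) = K/2 → A·e^(−rt) = 1.
e^(−0.16t) = 1/16.492 = 0.0606345, so t = ln(16.492)/0.16 = 2.8029/0.16 = 17.518.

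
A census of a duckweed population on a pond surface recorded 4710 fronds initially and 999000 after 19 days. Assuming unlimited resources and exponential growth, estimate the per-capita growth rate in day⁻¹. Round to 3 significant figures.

From N(t) = N₀·e^(rt): e^(r·19) = 999000/4710 = 212.1.
r·19 = ln(212.1) = 5.3571, so r = 5.3571/19 = 0.28195.

0.282 per day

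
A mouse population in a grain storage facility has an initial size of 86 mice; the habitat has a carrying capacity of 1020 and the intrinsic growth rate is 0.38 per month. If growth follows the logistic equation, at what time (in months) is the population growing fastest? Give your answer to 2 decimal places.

Logistic growth is fastest at N = K/2 = 510.
A = (K − N₀)/N₀ = 10.86. Set K/(1 + A·e^(−rt)) = K/2 → A·e^(−rt) = 1.
e^(−0.38t) = 1/10.86 = 0.0920771, so t = ln(10.86)/0.38 = 2.3851/0.38 = 6.2767.

6.28 months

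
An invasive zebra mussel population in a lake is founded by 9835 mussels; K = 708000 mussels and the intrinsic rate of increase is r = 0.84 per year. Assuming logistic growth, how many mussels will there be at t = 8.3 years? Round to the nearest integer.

A = (K − N₀)/N₀ = (708000 − 9835)/9835 = 70.988.
N(t) = K/(1 + A·e^(−rt)) = 708000/(1 + 70.988×e^(−0.84×8.3)).
e^(−6.972) = 0.00093778; denominator = 1 + 70.988×0.00093778 = 1.0666.
N = 708000/1.0666 = 663810.

663810 mussels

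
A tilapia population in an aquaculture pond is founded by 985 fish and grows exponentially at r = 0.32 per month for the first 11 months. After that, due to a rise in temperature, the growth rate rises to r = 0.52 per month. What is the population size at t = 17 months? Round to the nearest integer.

Phase 1: N(11) = 985·e^(0.32×11) = 985·e^3.52 = 33277.7.
Phase 2 runs for 17 − 11 = 6 months at r = 0.52.
N(17) = 33277.7·e^(0.52×6) = 33277.7·e^3.12 = 753619.

753619 fish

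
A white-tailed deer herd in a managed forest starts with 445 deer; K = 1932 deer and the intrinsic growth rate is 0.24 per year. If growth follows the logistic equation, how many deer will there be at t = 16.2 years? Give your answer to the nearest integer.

1808 deer

A = (K − N₀)/N₀ = (1932 − 445)/445 = 3.3416.
N(t) = K/(1 + A·e^(−rt)) = 1932/(1 + 3.3416×e^(−0.24×16.2)).
e^(−3.888) = 0.020486; denominator = 1 + 3.3416×0.020486 = 1.0685.
N = 1932/1.0685 = 1808.22.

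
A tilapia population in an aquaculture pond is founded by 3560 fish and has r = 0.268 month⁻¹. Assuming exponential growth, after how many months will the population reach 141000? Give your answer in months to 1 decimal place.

13.7 months

Set N₀·e^(rt) = 141000: e^(0.268·t) = 141000/3560 = 39.607.
0.268·t = ln(39.607) = 3.679, so t = 3.679/0.268 = 13.728.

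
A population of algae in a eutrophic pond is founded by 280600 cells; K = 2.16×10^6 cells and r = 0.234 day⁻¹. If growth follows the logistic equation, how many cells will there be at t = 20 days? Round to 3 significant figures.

A = (K − N₀)/N₀ = (2.16×10^6 − 280600)/280600 = 6.6978.
N(t) = K/(1 + A·e^(−rt)) = 2.16×10^6/(1 + 6.6978×e^(−0.234×20)).
e^(−4.68) = 0.009279; denominator = 1 + 6.6978×0.009279 = 1.0621.
N = 2.16×10^6/1.0621 = 2.033613×10^6.

2030000 cells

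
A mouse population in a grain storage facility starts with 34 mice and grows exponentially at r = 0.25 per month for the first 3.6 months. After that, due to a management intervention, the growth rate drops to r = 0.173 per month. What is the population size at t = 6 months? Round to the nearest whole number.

Phase 1: N(3.6) = 34·e^(0.25×3.6) = 34·e^0.9 = 83.6265.
Phase 2 runs for 6 − 3.6 = 2.4 months at r = 0.173.
N(6) = 83.6265·e^(0.173×2.4) = 83.6265·e^0.4152 = 126.667.

127 mice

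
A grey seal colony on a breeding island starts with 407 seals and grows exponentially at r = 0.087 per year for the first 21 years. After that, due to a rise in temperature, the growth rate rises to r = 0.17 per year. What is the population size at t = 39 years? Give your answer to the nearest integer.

Phase 1: N(21) = 407·e^(0.087×21) = 407·e^1.827 = 2529.59.
Phase 2 runs for 39 − 21 = 18 years at r = 0.17.
N(39) = 2529.59·e^(0.17×18) = 2529.59·e^3.06 = 53950.

53950 seals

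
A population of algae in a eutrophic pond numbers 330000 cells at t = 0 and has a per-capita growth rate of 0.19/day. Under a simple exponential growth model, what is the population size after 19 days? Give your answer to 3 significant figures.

N(t) = N₀·e^(rt) = 330000 × e^(0.19×19) = 330000 × e^3.61.
e^3.61 ≈ 36.966, so N ≈ 330000 × 36.966 = 1.21988×10^7.

12200000 cells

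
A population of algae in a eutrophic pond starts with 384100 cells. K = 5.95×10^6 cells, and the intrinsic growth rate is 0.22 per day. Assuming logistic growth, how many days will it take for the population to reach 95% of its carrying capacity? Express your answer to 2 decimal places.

A = (K − N₀)/N₀ = (5.95×10^6 − 384100)/384100 = 14.491.
Solve 5.95×10^6/(1 + 14.491·e^(−0.22t)) = 5.6525×10^6: 1 + 14.491·e^(−0.22t) = 1.0526, so e^(−0.22t) = 0.00363208.
−0.22·t = ln(0.00363208) = -5.618, so t = 5.618/0.22 = 25.536.

25.54 days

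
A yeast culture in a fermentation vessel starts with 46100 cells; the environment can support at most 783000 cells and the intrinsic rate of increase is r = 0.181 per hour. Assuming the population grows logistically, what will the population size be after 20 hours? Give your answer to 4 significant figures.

548300 cells

A = (K − N₀)/N₀ = (783000 − 46100)/46100 = 15.985.
N(t) = K/(1 + A·e^(−rt)) = 783000/(1 + 15.985×e^(−0.181×20)).
e^(−3.62) = 0.026783; denominator = 1 + 15.985×0.026783 = 1.4281.
N = 783000/1.4281 = 548275.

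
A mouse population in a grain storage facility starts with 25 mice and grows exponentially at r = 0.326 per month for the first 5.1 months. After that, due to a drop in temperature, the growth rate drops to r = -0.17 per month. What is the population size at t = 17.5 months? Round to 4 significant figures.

Phase 1: N(5.1) = 25·e^(0.326×5.1) = 25·e^1.663 = 131.825.
Phase 2 runs for 17.5 − 5.1 = 12.4 months at r = -0.17.
N(17.5) = 131.825·e^(-0.17×12.4) = 131.825·e^-2.108 = 16.0142.

16.01 mice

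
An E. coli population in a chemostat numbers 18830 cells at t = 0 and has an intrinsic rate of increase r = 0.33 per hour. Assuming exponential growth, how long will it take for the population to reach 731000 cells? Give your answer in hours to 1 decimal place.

Set N₀·e^(rt) = 731000: e^(0.33·t) = 731000/18830 = 38.821.
0.33·t = ln(38.821) = 3.659, so t = 3.659/0.33 = 11.088.

11.1 hours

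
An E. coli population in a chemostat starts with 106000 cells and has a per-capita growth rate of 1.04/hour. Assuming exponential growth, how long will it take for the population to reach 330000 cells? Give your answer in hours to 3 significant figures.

Set N₀·e^(rt) = 330000: e^(1.04·t) = 330000/106000 = 3.1132.
1.04·t = ln(3.1132) = 1.1357, so t = 1.1357/1.04 = 1.092.

1.09 hours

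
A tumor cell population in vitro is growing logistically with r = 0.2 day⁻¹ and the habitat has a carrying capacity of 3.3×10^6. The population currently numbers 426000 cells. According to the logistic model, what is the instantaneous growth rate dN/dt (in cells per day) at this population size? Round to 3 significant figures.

dN/dt = rN(1 − N/K) = 0.2 × 426000 × (1 − 426000/3.3×10^6).
1 − 426000/3.3×10^6 = 0.87091; dN/dt = 0.2 × 426000 × 0.87091 = 74201.

74200 cells per day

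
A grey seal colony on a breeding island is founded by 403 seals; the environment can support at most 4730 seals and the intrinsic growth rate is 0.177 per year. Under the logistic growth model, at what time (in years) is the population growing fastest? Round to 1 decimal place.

Logistic growth is fastest at N = K/2 = 2365.
A = (K − N₀)/N₀ = 10.737. Set K/(1 + A·e^(−rt)) = K/2 → A·e^(−rt) = 1.
e^(−0.177t) = 1/10.737 = 0.0931361, so t = ln(10.737)/0.177 = 2.3737/0.177 = 13.411.

13.4 years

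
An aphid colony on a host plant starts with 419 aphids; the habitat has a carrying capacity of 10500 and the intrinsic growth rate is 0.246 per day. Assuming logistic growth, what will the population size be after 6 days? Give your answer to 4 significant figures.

A = (K − N₀)/N₀ = (10500 − 419)/419 = 24.06.
N(t) = K/(1 + A·e^(−rt)) = 10500/(1 + 24.06×e^(−0.246×6)).
e^(−1.476) = 0.22855; denominator = 1 + 24.06×0.22855 = 6.4988.
N = 10500/6.4988 = 1615.67.

1616 aphids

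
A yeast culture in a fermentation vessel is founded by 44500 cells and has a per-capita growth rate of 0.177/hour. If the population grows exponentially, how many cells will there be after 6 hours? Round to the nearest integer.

128701 cells

N(t) = N₀·e^(rt) = 44500 × e^(0.177×6) = 44500 × e^1.062.
e^1.062 ≈ 2.8921, so N ≈ 44500 × 2.8921 = 128701.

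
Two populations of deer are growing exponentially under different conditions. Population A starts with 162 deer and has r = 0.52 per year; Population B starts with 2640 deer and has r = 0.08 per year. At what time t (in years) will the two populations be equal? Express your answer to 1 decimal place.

Set 162·e^(0.52t) = 2640·e^(0.08t).
e^((0.52 − 0.08)t) = 2640/162 → e^(0.44·t) = 16.296.
0.44·t = ln(16.296) = 2.7909, so t = 2.7909/0.44 = 6.343.

6.3 years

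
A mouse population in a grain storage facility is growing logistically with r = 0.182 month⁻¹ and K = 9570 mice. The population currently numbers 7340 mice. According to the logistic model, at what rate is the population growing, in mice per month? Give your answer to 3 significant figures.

311 mice per month

dN/dt = rN(1 − N/K) = 0.182 × 7340 × (1 − 7340/9570).
1 − 7340/9570 = 0.23302; dN/dt = 0.182 × 7340 × 0.23302 = 311.29.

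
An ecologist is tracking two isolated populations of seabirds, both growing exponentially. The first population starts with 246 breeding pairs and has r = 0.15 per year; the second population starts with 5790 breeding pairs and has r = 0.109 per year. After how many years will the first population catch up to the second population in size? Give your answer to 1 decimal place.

77.0 years

Set 246·e^(0.15t) = 5790·e^(0.109t).
e^((0.15 − 0.109)t) = 5790/246 → e^(0.041·t) = 23.537.
0.041·t = ln(23.537) = 3.1586, so t = 3.1586/0.041 = 77.038.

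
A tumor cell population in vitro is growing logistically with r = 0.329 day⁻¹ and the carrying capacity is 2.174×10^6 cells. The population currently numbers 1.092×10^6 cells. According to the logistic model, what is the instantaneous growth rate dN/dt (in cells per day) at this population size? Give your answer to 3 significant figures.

179000 cells per day

dN/dt = rN(1 − N/K) = 0.329 × 1.092×10^6 × (1 − 1.092×10^6/2.174×10^6).
1 − 1.092×10^6/2.174×10^6 = 0.4977; dN/dt = 0.329 × 1.092×10^6 × 0.4977 = 1.78808×10^5.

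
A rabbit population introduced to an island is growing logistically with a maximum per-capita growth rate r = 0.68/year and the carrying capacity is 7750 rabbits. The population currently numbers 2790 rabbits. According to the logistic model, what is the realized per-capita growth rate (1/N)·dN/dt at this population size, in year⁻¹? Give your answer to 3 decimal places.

0.435 per year

(1/N)·dN/dt = r(1 − N/K) = 0.68 × (1 − 2790/7750).
= 0.68 × 0.64 = 0.4352.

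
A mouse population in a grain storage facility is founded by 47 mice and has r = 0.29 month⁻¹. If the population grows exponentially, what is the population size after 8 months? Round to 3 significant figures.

478 mice

N(t) = N₀·e^(rt) = 47 × e^(0.29×8) = 47 × e^2.32.
e^2.32 ≈ 10.176, so N ≈ 47 × 10.176 = 478.257.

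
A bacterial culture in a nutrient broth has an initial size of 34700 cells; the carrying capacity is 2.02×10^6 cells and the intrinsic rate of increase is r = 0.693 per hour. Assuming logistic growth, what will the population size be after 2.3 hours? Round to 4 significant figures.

A = (K − N₀)/N₀ = (2.02×10^6 − 34700)/34700 = 57.213.
N(t) = K/(1 + A·e^(−rt)) = 2.02×10^6/(1 + 57.213×e^(−0.693×2.3)).
e^(−1.594) = 0.20313; denominator = 1 + 57.213×0.20313 = 12.622.
N = 2.02×10^6/12.622 = 160040.

160000 cells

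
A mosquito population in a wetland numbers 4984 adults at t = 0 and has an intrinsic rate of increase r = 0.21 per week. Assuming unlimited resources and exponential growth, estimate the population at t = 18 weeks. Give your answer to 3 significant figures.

218000 adults

N(t) = N₀·e^(rt) = 4984 × e^(0.21×18) = 4984 × e^3.78.
e^3.78 ≈ 43.816, so N ≈ 4984 × 43.816 = 218379.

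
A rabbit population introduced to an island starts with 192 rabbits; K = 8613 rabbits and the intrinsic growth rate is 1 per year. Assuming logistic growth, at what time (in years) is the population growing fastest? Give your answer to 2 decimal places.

3.78 years

Logistic growth is fastest at N = K/2 = 4306.5.
A = (K − N₀)/N₀ = 43.859. Set K/(1 + A·e^(−rt)) = K/2 → A·e^(−rt) = 1.
e^(−1t) = 1/43.859 = 0.0228001, so t = ln(43.859)/1 = 3.781/1 = 3.781.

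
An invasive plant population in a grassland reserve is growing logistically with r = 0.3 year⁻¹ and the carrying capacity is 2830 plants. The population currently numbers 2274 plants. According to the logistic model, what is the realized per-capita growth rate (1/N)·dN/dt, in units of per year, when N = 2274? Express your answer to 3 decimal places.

(1/N)·dN/dt = r(1 − N/K) = 0.3 × (1 − 2274/2830).
= 0.3 × 0.19647 = 0.05894.

0.059 per year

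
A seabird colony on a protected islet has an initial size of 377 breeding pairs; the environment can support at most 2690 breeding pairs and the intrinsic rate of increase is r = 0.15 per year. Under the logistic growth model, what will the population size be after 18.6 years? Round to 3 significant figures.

1950 breeding pairs

A = (K − N₀)/N₀ = (2690 − 377)/377 = 6.1353.
N(t) = K/(1 + A·e^(−rt)) = 2690/(1 + 6.1353×e^(−0.15×18.6)).
e^(−2.79) = 0.061421; denominator = 1 + 6.1353×0.061421 = 1.3768.
N = 2690/1.3768 = 1953.75.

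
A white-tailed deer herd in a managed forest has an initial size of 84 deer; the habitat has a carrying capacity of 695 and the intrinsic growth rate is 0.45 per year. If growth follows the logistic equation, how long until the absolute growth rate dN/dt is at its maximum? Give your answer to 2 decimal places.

Logistic growth is fastest at N = K/2 = 347.5.
A = (K − N₀)/N₀ = 7.2738. Set K/(1 + A·e^(−rt)) = K/2 → A·e^(−rt) = 1.
e^(−0.45t) = 1/7.2738 = 0.13748, so t = ln(7.2738)/0.45 = 1.9843/0.45 = 4.4095.

4.41 years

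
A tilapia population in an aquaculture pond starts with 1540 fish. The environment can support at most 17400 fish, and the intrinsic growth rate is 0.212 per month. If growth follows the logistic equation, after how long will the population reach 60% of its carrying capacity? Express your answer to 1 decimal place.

A = (K − N₀)/N₀ = (17400 − 1540)/1540 = 10.299.
Solve 17400/(1 + 10.299·e^(−0.212t)) = 10440: 1 + 10.299·e^(−0.212t) = 1.6667, so e^(−0.212t) = 0.0647331.
−0.212·t = ln(0.0647331) = -2.7375, so t = 2.7375/0.212 = 12.913.

12.9 months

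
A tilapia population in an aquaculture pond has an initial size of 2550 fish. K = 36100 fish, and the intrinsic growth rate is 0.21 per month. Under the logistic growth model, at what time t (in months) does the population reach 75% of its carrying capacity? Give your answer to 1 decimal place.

17.5 months

A = (K − N₀)/N₀ = (36100 − 2550)/2550 = 13.157.
Solve 36100/(1 + 13.157·e^(−0.21t)) = 27075: 1 + 13.157·e^(−0.21t) = 1.3333, so e^(−0.21t) = 0.0253353.
−0.21·t = ln(0.0253353) = -3.6756, so t = 3.6756/0.21 = 17.503.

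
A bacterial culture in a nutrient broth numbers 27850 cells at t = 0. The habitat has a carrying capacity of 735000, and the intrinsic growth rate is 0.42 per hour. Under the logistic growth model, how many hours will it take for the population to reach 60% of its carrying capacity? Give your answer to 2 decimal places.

A = (K − N₀)/N₀ = (735000 − 27850)/27850 = 25.391.
Solve 735000/(1 + 25.391·e^(−0.42t)) = 441000: 1 + 25.391·e^(−0.42t) = 1.6667, so e^(−0.42t) = 0.0262556.
−0.42·t = ln(0.0262556) = -3.6399, so t = 3.6399/0.42 = 8.6664.

8.67 hours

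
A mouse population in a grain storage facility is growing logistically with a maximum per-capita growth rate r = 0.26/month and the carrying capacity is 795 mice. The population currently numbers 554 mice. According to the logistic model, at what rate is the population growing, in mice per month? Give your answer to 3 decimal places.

dN/dt = rN(1 − N/K) = 0.26 × 554 × (1 − 554/795).
1 − 554/795 = 0.30314; dN/dt = 0.26 × 554 × 0.30314 = 43.665.

43.665 mice per month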